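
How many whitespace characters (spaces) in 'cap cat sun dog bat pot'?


\s matches whitespace characters (spaces, tabs, etc.).
Text: 'cap cat sun dog bat pot'
This text has 6 words separated by spaces.
Number of spaces = number of words - 1 = 6 - 1 = 5

5


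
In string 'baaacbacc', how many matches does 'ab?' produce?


Pattern 'ab?' matches 'a' optionally followed by 'b'.
String: 'baaacbacc'
Scanning left to right for 'a' then checking next char:
  Match 1: 'a' (a not followed by b)
  Match 2: 'a' (a not followed by b)
  Match 3: 'a' (a not followed by b)
  Match 4: 'a' (a not followed by b)
Total matches: 4

4


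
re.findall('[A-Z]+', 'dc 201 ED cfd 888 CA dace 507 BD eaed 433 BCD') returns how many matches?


Pattern '[A-Z]+' finds one or more uppercase letters.
Text: 'dc 201 ED cfd 888 CA dace 507 BD eaed 433 BCD'
Scanning for matches:
  Match 1: 'ED'
  Match 2: 'CA'
  Match 3: 'BD'
  Match 4: 'BCD'
Total matches: 4

4


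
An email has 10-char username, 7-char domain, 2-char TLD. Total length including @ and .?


An email address has format: username@domain.tld
Username length: 10
'@' character: 1
Domain length: 7
'.' character: 1
TLD length: 2
Total = 10 + 1 + 7 + 1 + 2 = 21

21


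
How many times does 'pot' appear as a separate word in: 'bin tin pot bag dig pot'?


Scanning each word for exact match 'pot':
  Word 1: 'bin' -> no
  Word 2: 'tin' -> no
  Word 3: 'pot' -> MATCH
  Word 4: 'bag' -> no
  Word 5: 'dig' -> no
  Word 6: 'pot' -> MATCH
Total matches: 2

2


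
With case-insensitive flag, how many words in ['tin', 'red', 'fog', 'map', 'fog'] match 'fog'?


Case-insensitive matching: compare each word's lowercase form to 'fog'.
  'tin' -> lower='tin' -> no
  'red' -> lower='red' -> no
  'fog' -> lower='fog' -> MATCH
  'map' -> lower='map' -> no
  'fog' -> lower='fog' -> MATCH
Matches: ['fog', 'fog']
Count: 2

2


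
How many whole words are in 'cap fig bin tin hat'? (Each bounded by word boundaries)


Word boundaries (\b) mark the start/end of each word.
Text: 'cap fig bin tin hat'
Splitting by whitespace:
  Word 1: 'cap'
  Word 2: 'fig'
  Word 3: 'bin'
  Word 4: 'tin'
  Word 5: 'hat'
Total whole words: 5

5


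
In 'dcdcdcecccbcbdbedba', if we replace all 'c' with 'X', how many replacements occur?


re.sub('c', 'X', text) replaces every occurrence of 'c' with 'X'.
Text: 'dcdcdcecccbcbdbedba'
Scanning for 'c':
  pos 1: 'c' -> replacement #1
  pos 3: 'c' -> replacement #2
  pos 5: 'c' -> replacement #3
  pos 7: 'c' -> replacement #4
  pos 8: 'c' -> replacement #5
  pos 9: 'c' -> replacement #6
  pos 11: 'c' -> replacement #7
Total replacements: 7

7


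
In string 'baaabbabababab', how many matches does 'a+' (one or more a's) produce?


Pattern 'a+' matches one or more consecutive a's.
String: 'baaabbabababab'
Scanning for runs of a:
  Match 1: 'aaa' (length 3)
  Match 2: 'a' (length 1)
  Match 3: 'a' (length 1)
  Match 4: 'a' (length 1)
  Match 5: 'a' (length 1)
Total matches: 5

5


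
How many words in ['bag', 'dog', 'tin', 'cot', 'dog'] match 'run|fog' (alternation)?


Alternation 'run|fog' matches either 'run' or 'fog'.
Checking each word:
  'bag' -> no
  'dog' -> no
  'tin' -> no
  'cot' -> no
  'dog' -> no
Matches: []
Count: 0

0


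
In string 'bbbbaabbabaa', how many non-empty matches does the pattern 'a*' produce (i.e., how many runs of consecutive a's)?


Pattern 'a*' matches zero or more a's. We want non-empty runs of consecutive a's.
String: 'bbbbaabbabaa'
Walking through the string to find runs of a's:
  Run 1: positions 4-5 -> 'aa'
  Run 2: positions 8-8 -> 'a'
  Run 3: positions 10-11 -> 'aa'
Non-empty runs found: ['aa', 'a', 'aa']
Count: 3

3


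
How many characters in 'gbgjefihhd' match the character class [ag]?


Character class [ag] matches any of: {a, g}
Scanning string 'gbgjefihhd' character by character:
  pos 0: 'g' -> MATCH
  pos 1: 'b' -> no
  pos 2: 'g' -> MATCH
  pos 3: 'j' -> no
  pos 4: 'e' -> no
  pos 5: 'f' -> no
  pos 6: 'i' -> no
  pos 7: 'h' -> no
  pos 8: 'h' -> no
  pos 9: 'd' -> no
Total matches: 2

2


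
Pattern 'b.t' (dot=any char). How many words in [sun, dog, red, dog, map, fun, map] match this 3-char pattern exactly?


Pattern 'b.t' means: starts with 'b', any single char, ends with 't'.
Checking each word (must be exactly 3 chars):
  'sun' (len=3): no
  'dog' (len=3): no
  'red' (len=3): no
  'dog' (len=3): no
  'map' (len=3): no
  'fun' (len=3): no
  'map' (len=3): no
Matching words: []
Total: 0

0


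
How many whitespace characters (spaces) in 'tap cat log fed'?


\s matches whitespace characters (spaces, tabs, etc.).
Text: 'tap cat log fed'
This text has 4 words separated by spaces.
Number of spaces = number of words - 1 = 4 - 1 = 3

3


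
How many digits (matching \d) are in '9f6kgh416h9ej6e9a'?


\d matches any digit 0-9.
Scanning '9f6kgh416h9ej6e9a':
  pos 0: '9' -> DIGIT
  pos 2: '6' -> DIGIT
  pos 6: '4' -> DIGIT
  pos 7: '1' -> DIGIT
  pos 8: '6' -> DIGIT
  pos 10: '9' -> DIGIT
  pos 13: '6' -> DIGIT
  pos 15: '9' -> DIGIT
Digits found: ['9', '6', '4', '1', '6', '9', '6', '9']
Total: 8

8


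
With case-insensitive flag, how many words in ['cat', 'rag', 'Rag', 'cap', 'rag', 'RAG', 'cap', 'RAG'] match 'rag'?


Case-insensitive matching: compare each word's lowercase form to 'rag'.
  'cat' -> lower='cat' -> no
  'rag' -> lower='rag' -> MATCH
  'Rag' -> lower='rag' -> MATCH
  'cap' -> lower='cap' -> no
  'rag' -> lower='rag' -> MATCH
  'RAG' -> lower='rag' -> MATCH
  'cap' -> lower='cap' -> no
  'RAG' -> lower='rag' -> MATCH
Matches: ['rag', 'Rag', 'rag', 'RAG', 'RAG']
Count: 5

5


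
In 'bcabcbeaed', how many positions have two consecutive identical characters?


Looking for consecutive identical characters in 'bcabcbeaed':
  pos 0-1: 'b' vs 'c' -> different
  pos 1-2: 'c' vs 'a' -> different
  pos 2-3: 'a' vs 'b' -> different
  pos 3-4: 'b' vs 'c' -> different
  pos 4-5: 'c' vs 'b' -> different
  pos 5-6: 'b' vs 'e' -> different
  pos 6-7: 'e' vs 'a' -> different
  pos 7-8: 'a' vs 'e' -> different
  pos 8-9: 'e' vs 'd' -> different
Consecutive identical pairs: []
Count: 0

0


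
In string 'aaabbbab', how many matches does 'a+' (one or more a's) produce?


Pattern 'a+' matches one or more consecutive a's.
String: 'aaabbbab'
Scanning for runs of a:
  Match 1: 'aaa' (length 3)
  Match 2: 'a' (length 1)
Total matches: 2

2


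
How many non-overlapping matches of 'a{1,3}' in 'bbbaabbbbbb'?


Pattern 'a{1,3}' matches between 1 and 3 consecutive a's (greedy).
String: 'bbbaabbbbbb'
Finding runs of a's and applying greedy matching:
  Run at pos 3: 'aa' (length 2)
Matches: ['aa']
Count: 1

1


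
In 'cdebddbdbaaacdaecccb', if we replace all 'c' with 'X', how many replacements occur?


re.sub('c', 'X', text) replaces every occurrence of 'c' with 'X'.
Text: 'cdebddbdbaaacdaecccb'
Scanning for 'c':
  pos 0: 'c' -> replacement #1
  pos 12: 'c' -> replacement #2
  pos 16: 'c' -> replacement #3
  pos 17: 'c' -> replacement #4
  pos 18: 'c' -> replacement #5
Total replacements: 5

5


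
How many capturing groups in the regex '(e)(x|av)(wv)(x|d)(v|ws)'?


To count capturing groups, count each '(' that starts a group.
Pattern: '(e)(x|av)(wv)(x|d)(v|ws)'
Walking through the pattern:
  Position 0: '(' -> group #1
  Position 3: '(' -> group #2
  Position 9: '(' -> group #3
  Position 13: '(' -> group #4
  Position 18: '(' -> group #5
Total capturing groups: 5

5


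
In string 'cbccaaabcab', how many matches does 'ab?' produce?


Pattern 'ab?' matches 'a' optionally followed by 'b'.
String: 'cbccaaabcab'
Scanning left to right for 'a' then checking next char:
  Match 1: 'a' (a not followed by b)
  Match 2: 'a' (a not followed by b)
  Match 3: 'ab' (a followed by b)
  Match 4: 'ab' (a followed by b)
Total matches: 4

4


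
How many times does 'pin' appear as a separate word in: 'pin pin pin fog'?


Scanning each word for exact match 'pin':
  Word 1: 'pin' -> MATCH
  Word 2: 'pin' -> MATCH
  Word 3: 'pin' -> MATCH
  Word 4: 'fog' -> no
Total matches: 3

3


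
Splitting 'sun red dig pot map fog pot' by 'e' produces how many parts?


Splitting by 'e' breaks the string at each occurrence of the separator.
Text: 'sun red dig pot map fog pot'
Parts after split:
  Part 1: 'sun r'
  Part 2: 'd dig pot map fog pot'
Total parts: 2

2


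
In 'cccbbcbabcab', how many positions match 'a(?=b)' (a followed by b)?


Lookahead 'a(?=b)' matches 'a' only when followed by 'b'.
String: 'cccbbcbabcab'
Checking each position where char is 'a':
  pos 7: 'a' -> MATCH (next='b')
  pos 10: 'a' -> MATCH (next='b')
Matching positions: [7, 10]
Count: 2

2


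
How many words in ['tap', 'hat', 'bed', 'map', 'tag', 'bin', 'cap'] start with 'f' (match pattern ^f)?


Pattern ^f anchors to start of word. Check which words begin with 'f':
  'tap' -> no
  'hat' -> no
  'bed' -> no
  'map' -> no
  'tag' -> no
  'bin' -> no
  'cap' -> no
Matching words: []
Count: 0

0


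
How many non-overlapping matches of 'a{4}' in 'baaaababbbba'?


Pattern 'a{4}' matches exactly 4 consecutive a's (greedy, non-overlapping).
String: 'baaaababbbba'
Scanning for runs of a's:
  Run at pos 1: 'aaaa' (length 4) -> 1 match(es)
  Run at pos 6: 'a' (length 1) -> 0 match(es)
  Run at pos 11: 'a' (length 1) -> 0 match(es)
Matches found: ['aaaa']
Total: 1

1


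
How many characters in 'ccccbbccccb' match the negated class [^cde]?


Negated class [^cde] matches any char NOT in {c, d, e}
Scanning 'ccccbbccccb':
  pos 0: 'c' -> no (excluded)
  pos 1: 'c' -> no (excluded)
  pos 2: 'c' -> no (excluded)
  pos 3: 'c' -> no (excluded)
  pos 4: 'b' -> MATCH
  pos 5: 'b' -> MATCH
  pos 6: 'c' -> no (excluded)
  pos 7: 'c' -> no (excluded)
  pos 8: 'c' -> no (excluded)
  pos 9: 'c' -> no (excluded)
  pos 10: 'b' -> MATCH
Total matches: 3

3


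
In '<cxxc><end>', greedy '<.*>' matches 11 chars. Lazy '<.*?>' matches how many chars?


Greedy '<.*>' tries to match as MUCH as possible.
Lazy '<.*?>' tries to match as LITTLE as possible.

String: '<cxxc><end>'
Greedy '<.*>' starts at first '<' and extends to the LAST '>': '<cxxc><end>' (11 chars)
Lazy '<.*?>' starts at first '<' and stops at the FIRST '>': '<cxxc>' (6 chars)

6


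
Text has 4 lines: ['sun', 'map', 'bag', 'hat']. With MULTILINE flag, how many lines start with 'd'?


With MULTILINE flag, ^ matches the start of each line.
Lines: ['sun', 'map', 'bag', 'hat']
Checking which lines start with 'd':
  Line 1: 'sun' -> no
  Line 2: 'map' -> no
  Line 3: 'bag' -> no
  Line 4: 'hat' -> no
Matching lines: []
Count: 0

0


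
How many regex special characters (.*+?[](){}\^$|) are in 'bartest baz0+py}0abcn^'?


Regex special characters are: . * + ? [ ] ( ) { } \ ^ $ |
Scanning 'bartest baz0+py}0abcn^':
  pos 12: '+' -> SPECIAL
  pos 15: '}' -> SPECIAL
  pos 21: '^' -> SPECIAL
Special chars found: ['+', '}', '^']
Total: 3

3


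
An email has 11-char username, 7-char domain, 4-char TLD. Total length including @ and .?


An email address has format: username@domain.tld
Username length: 11
'@' character: 1
Domain length: 7
'.' character: 1
TLD length: 4
Total = 11 + 1 + 7 + 1 + 4 = 24

24


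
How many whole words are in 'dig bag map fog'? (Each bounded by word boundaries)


Word boundaries (\b) mark the start/end of each word.
Text: 'dig bag map fog'
Splitting by whitespace:
  Word 1: 'dig'
  Word 2: 'bag'
  Word 3: 'map'
  Word 4: 'fog'
Total whole words: 4

4


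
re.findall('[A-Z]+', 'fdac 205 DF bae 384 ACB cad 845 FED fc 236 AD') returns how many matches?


Pattern '[A-Z]+' finds one or more uppercase letters.
Text: 'fdac 205 DF bae 384 ACB cad 845 FED fc 236 AD'
Scanning for matches:
  Match 1: 'DF'
  Match 2: 'ACB'
  Match 3: 'FED'
  Match 4: 'AD'
Total matches: 4

4


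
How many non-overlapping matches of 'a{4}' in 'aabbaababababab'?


Pattern 'a{4}' matches exactly 4 consecutive a's (greedy, non-overlapping).
String: 'aabbaababababab'
Scanning for runs of a's:
  Run at pos 0: 'aa' (length 2) -> 0 match(es)
  Run at pos 4: 'aa' (length 2) -> 0 match(es)
  Run at pos 7: 'a' (length 1) -> 0 match(es)
  Run at pos 9: 'a' (length 1) -> 0 match(es)
  Run at pos 11: 'a' (length 1) -> 0 match(es)
  Run at pos 13: 'a' (length 1) -> 0 match(es)
Matches found: []
Total: 0

0


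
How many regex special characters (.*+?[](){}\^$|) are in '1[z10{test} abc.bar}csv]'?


Regex special characters are: . * + ? [ ] ( ) { } \ ^ $ |
Scanning '1[z10{test} abc.bar}csv]':
  pos 1: '[' -> SPECIAL
  pos 5: '{' -> SPECIAL
  pos 10: '}' -> SPECIAL
  pos 15: '.' -> SPECIAL
  pos 19: '}' -> SPECIAL
  pos 23: ']' -> SPECIAL
Special chars found: ['[', '{', '}', '.', '}', ']']
Total: 6

6


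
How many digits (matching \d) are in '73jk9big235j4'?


\d matches any digit 0-9.
Scanning '73jk9big235j4':
  pos 0: '7' -> DIGIT
  pos 1: '3' -> DIGIT
  pos 4: '9' -> DIGIT
  pos 8: '2' -> DIGIT
  pos 9: '3' -> DIGIT
  pos 10: '5' -> DIGIT
  pos 12: '4' -> DIGIT
Digits found: ['7', '3', '9', '2', '3', '5', '4']
Total: 7

7


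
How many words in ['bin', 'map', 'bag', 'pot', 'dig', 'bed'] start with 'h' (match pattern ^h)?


Pattern ^h anchors to start of word. Check which words begin with 'h':
  'bin' -> no
  'map' -> no
  'bag' -> no
  'pot' -> no
  'dig' -> no
  'bed' -> no
Matching words: []
Count: 0

0


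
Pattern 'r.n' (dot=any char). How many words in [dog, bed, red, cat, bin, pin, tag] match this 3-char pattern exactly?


Pattern 'r.n' means: starts with 'r', any single char, ends with 'n'.
Checking each word (must be exactly 3 chars):
  'dog' (len=3): no
  'bed' (len=3): no
  'red' (len=3): no
  'cat' (len=3): no
  'bin' (len=3): no
  'pin' (len=3): no
  'tag' (len=3): no
Matching words: []
Total: 0

0


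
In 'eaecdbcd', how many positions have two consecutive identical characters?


Looking for consecutive identical characters in 'eaecdbcd':
  pos 0-1: 'e' vs 'a' -> different
  pos 1-2: 'a' vs 'e' -> different
  pos 2-3: 'e' vs 'c' -> different
  pos 3-4: 'c' vs 'd' -> different
  pos 4-5: 'd' vs 'b' -> different
  pos 5-6: 'b' vs 'c' -> different
  pos 6-7: 'c' vs 'd' -> different
Consecutive identical pairs: []
Count: 0

0


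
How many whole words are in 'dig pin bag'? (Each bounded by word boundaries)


Word boundaries (\b) mark the start/end of each word.
Text: 'dig pin bag'
Splitting by whitespace:
  Word 1: 'dig'
  Word 2: 'pin'
  Word 3: 'bag'
Total whole words: 3

3


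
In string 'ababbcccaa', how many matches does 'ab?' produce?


Pattern 'ab?' matches 'a' optionally followed by 'b'.
String: 'ababbcccaa'
Scanning left to right for 'a' then checking next char:
  Match 1: 'ab' (a followed by b)
  Match 2: 'ab' (a followed by b)
  Match 3: 'a' (a not followed by b)
  Match 4: 'a' (a not followed by b)
Total matches: 4

4


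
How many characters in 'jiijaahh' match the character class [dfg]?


Character class [dfg] matches any of: {d, f, g}
Scanning string 'jiijaahh' character by character:
  pos 0: 'j' -> no
  pos 1: 'i' -> no
  pos 2: 'i' -> no
  pos 3: 'j' -> no
  pos 4: 'a' -> no
  pos 5: 'a' -> no
  pos 6: 'h' -> no
  pos 7: 'h' -> no
Total matches: 0

0


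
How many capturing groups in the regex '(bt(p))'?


To count capturing groups, count each '(' that starts a group.
Pattern: '(bt(p))'
Walking through the pattern:
  Position 0: '(' -> group #1
  Position 3: '(' -> group #2
Total capturing groups: 2

2


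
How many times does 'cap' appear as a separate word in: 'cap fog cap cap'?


Scanning each word for exact match 'cap':
  Word 1: 'cap' -> MATCH
  Word 2: 'fog' -> no
  Word 3: 'cap' -> MATCH
  Word 4: 'cap' -> MATCH
Total matches: 3

3


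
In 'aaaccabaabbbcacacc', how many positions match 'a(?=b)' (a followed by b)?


Lookahead 'a(?=b)' matches 'a' only when followed by 'b'.
String: 'aaaccabaabbbcacacc'
Checking each position where char is 'a':
  pos 0: 'a' -> no (next='a')
  pos 1: 'a' -> no (next='a')
  pos 2: 'a' -> no (next='c')
  pos 5: 'a' -> MATCH (next='b')
  pos 7: 'a' -> no (next='a')
  pos 8: 'a' -> MATCH (next='b')
  pos 13: 'a' -> no (next='c')
  pos 15: 'a' -> no (next='c')
Matching positions: [5, 8]
Count: 2

2


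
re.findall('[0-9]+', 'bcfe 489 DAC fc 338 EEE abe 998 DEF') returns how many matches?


Pattern '[0-9]+' finds one or more digits.
Text: 'bcfe 489 DAC fc 338 EEE abe 998 DEF'
Scanning for matches:
  Match 1: '489'
  Match 2: '338'
  Match 3: '998'
Total matches: 3

3


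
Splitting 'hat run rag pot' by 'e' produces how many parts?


Splitting by 'e' breaks the string at each occurrence of the separator.
Text: 'hat run rag pot'
Parts after split:
  Part 1: 'hat run rag pot'
Total parts: 1

1


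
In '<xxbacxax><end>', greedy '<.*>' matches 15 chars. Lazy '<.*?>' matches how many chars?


Greedy '<.*>' tries to match as MUCH as possible.
Lazy '<.*?>' tries to match as LITTLE as possible.

String: '<xxbacxax><end>'
Greedy '<.*>' starts at first '<' and extends to the LAST '>': '<xxbacxax><end>' (15 chars)
Lazy '<.*?>' starts at first '<' and stops at the FIRST '>': '<xxbacxax>' (10 chars)

10


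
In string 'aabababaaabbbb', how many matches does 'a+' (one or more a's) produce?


Pattern 'a+' matches one or more consecutive a's.
String: 'aabababaaabbbb'
Scanning for runs of a:
  Match 1: 'aa' (length 2)
  Match 2: 'a' (length 1)
  Match 3: 'a' (length 1)
  Match 4: 'aaa' (length 3)
Total matches: 4

4


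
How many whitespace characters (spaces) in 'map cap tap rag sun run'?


\s matches whitespace characters (spaces, tabs, etc.).
Text: 'map cap tap rag sun run'
This text has 6 words separated by spaces.
Number of spaces = number of words - 1 = 6 - 1 = 5

5


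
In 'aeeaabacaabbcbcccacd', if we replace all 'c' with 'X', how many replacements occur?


re.sub('c', 'X', text) replaces every occurrence of 'c' with 'X'.
Text: 'aeeaabacaabbcbcccacd'
Scanning for 'c':
  pos 7: 'c' -> replacement #1
  pos 12: 'c' -> replacement #2
  pos 14: 'c' -> replacement #3
  pos 15: 'c' -> replacement #4
  pos 16: 'c' -> replacement #5
  pos 18: 'c' -> replacement #6
Total replacements: 6

6


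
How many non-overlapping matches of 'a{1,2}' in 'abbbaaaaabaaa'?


Pattern 'a{1,2}' matches between 1 and 2 consecutive a's (greedy).
String: 'abbbaaaaabaaa'
Finding runs of a's and applying greedy matching:
  Run at pos 0: 'a' (length 1)
  Run at pos 4: 'aaaaa' (length 5)
  Run at pos 10: 'aaa' (length 3)
Matches: ['a', 'aa', 'aa', 'a', 'aa', 'a']
Count: 6

6


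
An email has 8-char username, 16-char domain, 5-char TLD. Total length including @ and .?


An email address has format: username@domain.tld
Username length: 8
'@' character: 1
Domain length: 16
'.' character: 1
TLD length: 5
Total = 8 + 1 + 16 + 1 + 5 = 31

31


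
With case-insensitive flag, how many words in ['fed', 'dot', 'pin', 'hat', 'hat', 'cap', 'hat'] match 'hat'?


Case-insensitive matching: compare each word's lowercase form to 'hat'.
  'fed' -> lower='fed' -> no
  'dot' -> lower='dot' -> no
  'pin' -> lower='pin' -> no
  'hat' -> lower='hat' -> MATCH
  'hat' -> lower='hat' -> MATCH
  'cap' -> lower='cap' -> no
  'hat' -> lower='hat' -> MATCH
Matches: ['hat', 'hat', 'hat']
Count: 3

3


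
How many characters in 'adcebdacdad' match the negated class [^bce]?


Negated class [^bce] matches any char NOT in {b, c, e}
Scanning 'adcebdacdad':
  pos 0: 'a' -> MATCH
  pos 1: 'd' -> MATCH
  pos 2: 'c' -> no (excluded)
  pos 3: 'e' -> no (excluded)
  pos 4: 'b' -> no (excluded)
  pos 5: 'd' -> MATCH
  pos 6: 'a' -> MATCH
  pos 7: 'c' -> no (excluded)
  pos 8: 'd' -> MATCH
  pos 9: 'a' -> MATCH
  pos 10: 'd' -> MATCH
Total matches: 7

7


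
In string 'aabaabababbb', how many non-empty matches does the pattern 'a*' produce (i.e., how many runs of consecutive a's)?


Pattern 'a*' matches zero or more a's. We want non-empty runs of consecutive a's.
String: 'aabaabababbb'
Walking through the string to find runs of a's:
  Run 1: positions 0-1 -> 'aa'
  Run 2: positions 3-4 -> 'aa'
  Run 3: positions 6-6 -> 'a'
  Run 4: positions 8-8 -> 'a'
Non-empty runs found: ['aa', 'aa', 'a', 'a']
Count: 4

4


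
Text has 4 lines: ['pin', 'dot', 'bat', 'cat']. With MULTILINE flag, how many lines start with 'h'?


With MULTILINE flag, ^ matches the start of each line.
Lines: ['pin', 'dot', 'bat', 'cat']
Checking which lines start with 'h':
  Line 1: 'pin' -> no
  Line 2: 'dot' -> no
  Line 3: 'bat' -> no
  Line 4: 'cat' -> no
Matching lines: []
Count: 0

0


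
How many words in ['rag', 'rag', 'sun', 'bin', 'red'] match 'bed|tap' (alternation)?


Alternation 'bed|tap' matches either 'bed' or 'tap'.
Checking each word:
  'rag' -> no
  'rag' -> no
  'sun' -> no
  'bin' -> no
  'red' -> no
Matches: []
Count: 0

0


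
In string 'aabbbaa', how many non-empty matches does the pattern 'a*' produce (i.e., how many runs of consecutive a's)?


Pattern 'a*' matches zero or more a's. We want non-empty runs of consecutive a's.
String: 'aabbbaa'
Walking through the string to find runs of a's:
  Run 1: positions 0-1 -> 'aa'
  Run 2: positions 5-6 -> 'aa'
Non-empty runs found: ['aa', 'aa']
Count: 2

2


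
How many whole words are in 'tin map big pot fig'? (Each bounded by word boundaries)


Word boundaries (\b) mark the start/end of each word.
Text: 'tin map big pot fig'
Splitting by whitespace:
  Word 1: 'tin'
  Word 2: 'map'
  Word 3: 'big'
  Word 4: 'pot'
  Word 5: 'fig'
Total whole words: 5

5


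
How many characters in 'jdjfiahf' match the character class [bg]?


Character class [bg] matches any of: {b, g}
Scanning string 'jdjfiahf' character by character:
  pos 0: 'j' -> no
  pos 1: 'd' -> no
  pos 2: 'j' -> no
  pos 3: 'f' -> no
  pos 4: 'i' -> no
  pos 5: 'a' -> no
  pos 6: 'h' -> no
  pos 7: 'f' -> no
Total matches: 0

0


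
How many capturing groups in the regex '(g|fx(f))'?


To count capturing groups, count each '(' that starts a group.
Pattern: '(g|fx(f))'
Walking through the pattern:
  Position 0: '(' -> group #1
  Position 5: '(' -> group #2
Total capturing groups: 2

2


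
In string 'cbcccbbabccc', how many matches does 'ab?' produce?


Pattern 'ab?' matches 'a' optionally followed by 'b'.
String: 'cbcccbbabccc'
Scanning left to right for 'a' then checking next char:
  Match 1: 'ab' (a followed by b)
Total matches: 1

1


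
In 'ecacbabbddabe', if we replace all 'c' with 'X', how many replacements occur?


re.sub('c', 'X', text) replaces every occurrence of 'c' with 'X'.
Text: 'ecacbabbddabe'
Scanning for 'c':
  pos 1: 'c' -> replacement #1
  pos 3: 'c' -> replacement #2
Total replacements: 2

2


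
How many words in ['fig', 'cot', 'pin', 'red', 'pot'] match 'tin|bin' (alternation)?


Alternation 'tin|bin' matches either 'tin' or 'bin'.
Checking each word:
  'fig' -> no
  'cot' -> no
  'pin' -> no
  'red' -> no
  'pot' -> no
Matches: []
Count: 0

0


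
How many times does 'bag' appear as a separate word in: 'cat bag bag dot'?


Scanning each word for exact match 'bag':
  Word 1: 'cat' -> no
  Word 2: 'bag' -> MATCH
  Word 3: 'bag' -> MATCH
  Word 4: 'dot' -> no
Total matches: 2

2


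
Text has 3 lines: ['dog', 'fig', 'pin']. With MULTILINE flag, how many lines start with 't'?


With MULTILINE flag, ^ matches the start of each line.
Lines: ['dog', 'fig', 'pin']
Checking which lines start with 't':
  Line 1: 'dog' -> no
  Line 2: 'fig' -> no
  Line 3: 'pin' -> no
Matching lines: []
Count: 0

0


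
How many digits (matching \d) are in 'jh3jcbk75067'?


\d matches any digit 0-9.
Scanning 'jh3jcbk75067':
  pos 2: '3' -> DIGIT
  pos 7: '7' -> DIGIT
  pos 8: '5' -> DIGIT
  pos 9: '0' -> DIGIT
  pos 10: '6' -> DIGIT
  pos 11: '7' -> DIGIT
Digits found: ['3', '7', '5', '0', '6', '7']
Total: 6

6


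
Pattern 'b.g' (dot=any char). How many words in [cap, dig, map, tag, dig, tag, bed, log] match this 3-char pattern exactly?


Pattern 'b.g' means: starts with 'b', any single char, ends with 'g'.
Checking each word (must be exactly 3 chars):
  'cap' (len=3): no
  'dig' (len=3): no
  'map' (len=3): no
  'tag' (len=3): no
  'dig' (len=3): no
  'tag' (len=3): no
  'bed' (len=3): no
  'log' (len=3): no
Matching words: []
Total: 0

0


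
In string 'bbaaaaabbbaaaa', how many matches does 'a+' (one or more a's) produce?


Pattern 'a+' matches one or more consecutive a's.
String: 'bbaaaaabbbaaaa'
Scanning for runs of a:
  Match 1: 'aaaaa' (length 5)
  Match 2: 'aaaa' (length 4)
Total matches: 2

2


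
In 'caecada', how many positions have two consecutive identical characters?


Looking for consecutive identical characters in 'caecada':
  pos 0-1: 'c' vs 'a' -> different
  pos 1-2: 'a' vs 'e' -> different
  pos 2-3: 'e' vs 'c' -> different
  pos 3-4: 'c' vs 'a' -> different
  pos 4-5: 'a' vs 'd' -> different
  pos 5-6: 'd' vs 'a' -> different
Consecutive identical pairs: []
Count: 0

0


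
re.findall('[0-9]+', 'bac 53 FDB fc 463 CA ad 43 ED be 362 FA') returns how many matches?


Pattern '[0-9]+' finds one or more digits.
Text: 'bac 53 FDB fc 463 CA ad 43 ED be 362 FA'
Scanning for matches:
  Match 1: '53'
  Match 2: '463'
  Match 3: '43'
  Match 4: '362'
Total matches: 4

4


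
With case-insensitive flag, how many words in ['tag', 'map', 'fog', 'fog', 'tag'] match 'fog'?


Case-insensitive matching: compare each word's lowercase form to 'fog'.
  'tag' -> lower='tag' -> no
  'map' -> lower='map' -> no
  'fog' -> lower='fog' -> MATCH
  'fog' -> lower='fog' -> MATCH
  'tag' -> lower='tag' -> no
Matches: ['fog', 'fog']
Count: 2

2


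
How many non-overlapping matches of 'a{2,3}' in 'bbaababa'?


Pattern 'a{2,3}' matches between 2 and 3 consecutive a's (greedy).
String: 'bbaababa'
Finding runs of a's and applying greedy matching:
  Run at pos 2: 'aa' (length 2)
  Run at pos 5: 'a' (length 1)
  Run at pos 7: 'a' (length 1)
Matches: ['aa']
Count: 1

1


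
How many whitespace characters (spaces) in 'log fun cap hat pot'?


\s matches whitespace characters (spaces, tabs, etc.).
Text: 'log fun cap hat pot'
This text has 5 words separated by spaces.
Number of spaces = number of words - 1 = 5 - 1 = 4

4


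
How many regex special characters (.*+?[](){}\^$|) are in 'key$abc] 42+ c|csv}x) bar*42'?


Regex special characters are: . * + ? [ ] ( ) { } \ ^ $ |
Scanning 'key$abc] 42+ c|csv}x) bar*42':
  pos 3: '$' -> SPECIAL
  pos 7: ']' -> SPECIAL
  pos 11: '+' -> SPECIAL
  pos 14: '|' -> SPECIAL
  pos 18: '}' -> SPECIAL
  pos 20: ')' -> SPECIAL
  pos 25: '*' -> SPECIAL
Special chars found: ['$', ']', '+', '|', '}', ')', '*']
Total: 7

7


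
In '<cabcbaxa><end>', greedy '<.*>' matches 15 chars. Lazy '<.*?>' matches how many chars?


Greedy '<.*>' tries to match as MUCH as possible.
Lazy '<.*?>' tries to match as LITTLE as possible.

String: '<cabcbaxa><end>'
Greedy '<.*>' starts at first '<' and extends to the LAST '>': '<cabcbaxa><end>' (15 chars)
Lazy '<.*?>' starts at first '<' and stops at the FIRST '>': '<cabcbaxa>' (10 chars)

10


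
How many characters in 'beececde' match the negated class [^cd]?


Negated class [^cd] matches any char NOT in {c, d}
Scanning 'beececde':
  pos 0: 'b' -> MATCH
  pos 1: 'e' -> MATCH
  pos 2: 'e' -> MATCH
  pos 3: 'c' -> no (excluded)
  pos 4: 'e' -> MATCH
  pos 5: 'c' -> no (excluded)
  pos 6: 'd' -> no (excluded)
  pos 7: 'e' -> MATCH
Total matches: 5

5


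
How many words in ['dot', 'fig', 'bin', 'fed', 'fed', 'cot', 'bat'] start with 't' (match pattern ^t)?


Pattern ^t anchors to start of word. Check which words begin with 't':
  'dot' -> no
  'fig' -> no
  'bin' -> no
  'fed' -> no
  'fed' -> no
  'cot' -> no
  'bat' -> no
Matching words: []
Count: 0

0


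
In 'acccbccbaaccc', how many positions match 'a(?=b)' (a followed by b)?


Lookahead 'a(?=b)' matches 'a' only when followed by 'b'.
String: 'acccbccbaaccc'
Checking each position where char is 'a':
  pos 0: 'a' -> no (next='c')
  pos 8: 'a' -> no (next='a')
  pos 9: 'a' -> no (next='c')
Matching positions: []
Count: 0

0


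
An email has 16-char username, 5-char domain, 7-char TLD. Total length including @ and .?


An email address has format: username@domain.tld
Username length: 16
'@' character: 1
Domain length: 5
'.' character: 1
TLD length: 7
Total = 16 + 1 + 5 + 1 + 7 = 30

30


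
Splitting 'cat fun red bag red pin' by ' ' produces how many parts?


Splitting by ' ' breaks the string at each occurrence of the separator.
Text: 'cat fun red bag red pin'
Parts after split:
  Part 1: 'cat'
  Part 2: 'fun'
  Part 3: 'red'
  Part 4: 'bag'
  Part 5: 'red'
  Part 6: 'pin'
Total parts: 6

6


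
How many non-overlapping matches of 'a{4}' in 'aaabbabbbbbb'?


Pattern 'a{4}' matches exactly 4 consecutive a's (greedy, non-overlapping).
String: 'aaabbabbbbbb'
Scanning for runs of a's:
  Run at pos 0: 'aaa' (length 3) -> 0 match(es)
  Run at pos 5: 'a' (length 1) -> 0 match(es)
Matches found: []
Total: 0

0


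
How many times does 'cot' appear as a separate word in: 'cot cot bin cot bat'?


Scanning each word for exact match 'cot':
  Word 1: 'cot' -> MATCH
  Word 2: 'cot' -> MATCH
  Word 3: 'bin' -> no
  Word 4: 'cot' -> MATCH
  Word 5: 'bat' -> no
Total matches: 3

3


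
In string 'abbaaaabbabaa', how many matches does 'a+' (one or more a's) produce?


Pattern 'a+' matches one or more consecutive a's.
String: 'abbaaaabbabaa'
Scanning for runs of a:
  Match 1: 'a' (length 1)
  Match 2: 'aaaa' (length 4)
  Match 3: 'a' (length 1)
  Match 4: 'aa' (length 2)
Total matches: 4

4


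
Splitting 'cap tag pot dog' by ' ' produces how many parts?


Splitting by ' ' breaks the string at each occurrence of the separator.
Text: 'cap tag pot dog'
Parts after split:
  Part 1: 'cap'
  Part 2: 'tag'
  Part 3: 'pot'
  Part 4: 'dog'
Total parts: 4

4


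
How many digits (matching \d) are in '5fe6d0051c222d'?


\d matches any digit 0-9.
Scanning '5fe6d0051c222d':
  pos 0: '5' -> DIGIT
  pos 3: '6' -> DIGIT
  pos 5: '0' -> DIGIT
  pos 6: '0' -> DIGIT
  pos 7: '5' -> DIGIT
  pos 8: '1' -> DIGIT
  pos 10: '2' -> DIGIT
  pos 11: '2' -> DIGIT
  pos 12: '2' -> DIGIT
Digits found: ['5', '6', '0', '0', '5', '1', '2', '2', '2']
Total: 9

9


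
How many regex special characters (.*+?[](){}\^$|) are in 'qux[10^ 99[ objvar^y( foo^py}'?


Regex special characters are: . * + ? [ ] ( ) { } \ ^ $ |
Scanning 'qux[10^ 99[ objvar^y( foo^py}':
  pos 3: '[' -> SPECIAL
  pos 6: '^' -> SPECIAL
  pos 10: '[' -> SPECIAL
  pos 18: '^' -> SPECIAL
  pos 20: '(' -> SPECIAL
  pos 25: '^' -> SPECIAL
  pos 28: '}' -> SPECIAL
Special chars found: ['[', '^', '[', '^', '(', '^', '}']
Total: 7

7


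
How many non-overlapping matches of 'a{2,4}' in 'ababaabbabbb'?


Pattern 'a{2,4}' matches between 2 and 4 consecutive a's (greedy).
String: 'ababaabbabbb'
Finding runs of a's and applying greedy matching:
  Run at pos 0: 'a' (length 1)
  Run at pos 2: 'a' (length 1)
  Run at pos 4: 'aa' (length 2)
  Run at pos 8: 'a' (length 1)
Matches: ['aa']
Count: 1

1


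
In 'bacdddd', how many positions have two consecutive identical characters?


Looking for consecutive identical characters in 'bacdddd':
  pos 0-1: 'b' vs 'a' -> different
  pos 1-2: 'a' vs 'c' -> different
  pos 2-3: 'c' vs 'd' -> different
  pos 3-4: 'd' vs 'd' -> MATCH ('dd')
  pos 4-5: 'd' vs 'd' -> MATCH ('dd')
  pos 5-6: 'd' vs 'd' -> MATCH ('dd')
Consecutive identical pairs: ['dd', 'dd', 'dd']
Count: 3

3


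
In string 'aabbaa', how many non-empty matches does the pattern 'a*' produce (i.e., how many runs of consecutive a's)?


Pattern 'a*' matches zero or more a's. We want non-empty runs of consecutive a's.
String: 'aabbaa'
Walking through the string to find runs of a's:
  Run 1: positions 0-1 -> 'aa'
  Run 2: positions 4-5 -> 'aa'
Non-empty runs found: ['aa', 'aa']
Count: 2

2


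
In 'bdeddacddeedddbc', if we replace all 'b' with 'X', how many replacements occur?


re.sub('b', 'X', text) replaces every occurrence of 'b' with 'X'.
Text: 'bdeddacddeedddbc'
Scanning for 'b':
  pos 0: 'b' -> replacement #1
  pos 14: 'b' -> replacement #2
Total replacements: 2

2


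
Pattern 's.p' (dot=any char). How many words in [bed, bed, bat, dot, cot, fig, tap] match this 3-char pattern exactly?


Pattern 's.p' means: starts with 's', any single char, ends with 'p'.
Checking each word (must be exactly 3 chars):
  'bed' (len=3): no
  'bed' (len=3): no
  'bat' (len=3): no
  'dot' (len=3): no
  'cot' (len=3): no
  'fig' (len=3): no
  'tap' (len=3): no
Matching words: []
Total: 0

0


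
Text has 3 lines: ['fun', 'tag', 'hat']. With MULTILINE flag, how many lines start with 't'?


With MULTILINE flag, ^ matches the start of each line.
Lines: ['fun', 'tag', 'hat']
Checking which lines start with 't':
  Line 1: 'fun' -> no
  Line 2: 'tag' -> MATCH
  Line 3: 'hat' -> no
Matching lines: ['tag']
Count: 1

1


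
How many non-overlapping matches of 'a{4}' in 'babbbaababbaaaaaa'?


Pattern 'a{4}' matches exactly 4 consecutive a's (greedy, non-overlapping).
String: 'babbbaababbaaaaaa'
Scanning for runs of a's:
  Run at pos 1: 'a' (length 1) -> 0 match(es)
  Run at pos 5: 'aa' (length 2) -> 0 match(es)
  Run at pos 8: 'a' (length 1) -> 0 match(es)
  Run at pos 11: 'aaaaaa' (length 6) -> 1 match(es)
Matches found: ['aaaa']
Total: 1

1


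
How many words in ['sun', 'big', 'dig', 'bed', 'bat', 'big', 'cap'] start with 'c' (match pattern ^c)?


Pattern ^c anchors to start of word. Check which words begin with 'c':
  'sun' -> no
  'big' -> no
  'dig' -> no
  'bed' -> no
  'bat' -> no
  'big' -> no
  'cap' -> MATCH (starts with 'c')
Matching words: ['cap']
Count: 1

1


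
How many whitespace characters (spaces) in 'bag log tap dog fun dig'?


\s matches whitespace characters (spaces, tabs, etc.).
Text: 'bag log tap dog fun dig'
This text has 6 words separated by spaces.
Number of spaces = number of words - 1 = 6 - 1 = 5

5


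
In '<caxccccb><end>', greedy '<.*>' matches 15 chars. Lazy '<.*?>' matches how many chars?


Greedy '<.*>' tries to match as MUCH as possible.
Lazy '<.*?>' tries to match as LITTLE as possible.

String: '<caxccccb><end>'
Greedy '<.*>' starts at first '<' and extends to the LAST '>': '<caxccccb><end>' (15 chars)
Lazy '<.*?>' starts at first '<' and stops at the FIRST '>': '<caxccccb>' (10 chars)

10


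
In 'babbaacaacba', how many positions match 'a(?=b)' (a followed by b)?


Lookahead 'a(?=b)' matches 'a' only when followed by 'b'.
String: 'babbaacaacba'
Checking each position where char is 'a':
  pos 1: 'a' -> MATCH (next='b')
  pos 4: 'a' -> no (next='a')
  pos 5: 'a' -> no (next='c')
  pos 7: 'a' -> no (next='a')
  pos 8: 'a' -> no (next='c')
Matching positions: [1]
Count: 1

1


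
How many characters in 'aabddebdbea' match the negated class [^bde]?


Negated class [^bde] matches any char NOT in {b, d, e}
Scanning 'aabddebdbea':
  pos 0: 'a' -> MATCH
  pos 1: 'a' -> MATCH
  pos 2: 'b' -> no (excluded)
  pos 3: 'd' -> no (excluded)
  pos 4: 'd' -> no (excluded)
  pos 5: 'e' -> no (excluded)
  pos 6: 'b' -> no (excluded)
  pos 7: 'd' -> no (excluded)
  pos 8: 'b' -> no (excluded)
  pos 9: 'e' -> no (excluded)
  pos 10: 'a' -> MATCH
Total matches: 3

3


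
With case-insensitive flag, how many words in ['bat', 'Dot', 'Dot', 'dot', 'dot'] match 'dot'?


Case-insensitive matching: compare each word's lowercase form to 'dot'.
  'bat' -> lower='bat' -> no
  'Dot' -> lower='dot' -> MATCH
  'Dot' -> lower='dot' -> MATCH
  'dot' -> lower='dot' -> MATCH
  'dot' -> lower='dot' -> MATCH
Matches: ['Dot', 'Dot', 'dot', 'dot']
Count: 4

4


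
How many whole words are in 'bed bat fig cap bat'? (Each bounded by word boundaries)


Word boundaries (\b) mark the start/end of each word.
Text: 'bed bat fig cap bat'
Splitting by whitespace:
  Word 1: 'bed'
  Word 2: 'bat'
  Word 3: 'fig'
  Word 4: 'cap'
  Word 5: 'bat'
Total whole words: 5

5


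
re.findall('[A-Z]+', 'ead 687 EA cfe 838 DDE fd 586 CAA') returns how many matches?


Pattern '[A-Z]+' finds one or more uppercase letters.
Text: 'ead 687 EA cfe 838 DDE fd 586 CAA'
Scanning for matches:
  Match 1: 'EA'
  Match 2: 'DDE'
  Match 3: 'CAA'
Total matches: 3

3


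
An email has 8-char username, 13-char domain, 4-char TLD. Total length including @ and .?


An email address has format: username@domain.tld
Username length: 8
'@' character: 1
Domain length: 13
'.' character: 1
TLD length: 4
Total = 8 + 1 + 13 + 1 + 4 = 27

27


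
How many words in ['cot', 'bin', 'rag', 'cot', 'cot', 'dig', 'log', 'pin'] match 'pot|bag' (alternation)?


Alternation 'pot|bag' matches either 'pot' or 'bag'.
Checking each word:
  'cot' -> no
  'bin' -> no
  'rag' -> no
  'cot' -> no
  'cot' -> no
  'dig' -> no
  'log' -> no
  'pin' -> no
Matches: []
Count: 0

0


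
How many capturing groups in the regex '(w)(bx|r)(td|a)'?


To count capturing groups, count each '(' that starts a group.
Pattern: '(w)(bx|r)(td|a)'
Walking through the pattern:
  Position 0: '(' -> group #1
  Position 3: '(' -> group #2
  Position 9: '(' -> group #3
Total capturing groups: 3

3


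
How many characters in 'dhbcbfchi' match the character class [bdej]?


Character class [bdej] matches any of: {b, d, e, j}
Scanning string 'dhbcbfchi' character by character:
  pos 0: 'd' -> MATCH
  pos 1: 'h' -> no
  pos 2: 'b' -> MATCH
  pos 3: 'c' -> no
  pos 4: 'b' -> MATCH
  pos 5: 'f' -> no
  pos 6: 'c' -> no
  pos 7: 'h' -> no
  pos 8: 'i' -> no
Total matches: 3

3


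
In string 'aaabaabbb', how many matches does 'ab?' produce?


Pattern 'ab?' matches 'a' optionally followed by 'b'.
String: 'aaabaabbb'
Scanning left to right for 'a' then checking next char:
  Match 1: 'a' (a not followed by b)
  Match 2: 'a' (a not followed by b)
  Match 3: 'ab' (a followed by b)
  Match 4: 'a' (a not followed by b)
  Match 5: 'ab' (a followed by b)
Total matches: 5

5


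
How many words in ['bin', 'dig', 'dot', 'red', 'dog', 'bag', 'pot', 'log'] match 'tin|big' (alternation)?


Alternation 'tin|big' matches either 'tin' or 'big'.
Checking each word:
  'bin' -> no
  'dig' -> no
  'dot' -> no
  'red' -> no
  'dog' -> no
  'bag' -> no
  'pot' -> no
  'log' -> no
Matches: []
Count: 0

0


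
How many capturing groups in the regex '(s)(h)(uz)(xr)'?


To count capturing groups, count each '(' that starts a group.
Pattern: '(s)(h)(uz)(xr)'
Walking through the pattern:
  Position 0: '(' -> group #1
  Position 3: '(' -> group #2
  Position 6: '(' -> group #3
  Position 10: '(' -> group #4
Total capturing groups: 4

4


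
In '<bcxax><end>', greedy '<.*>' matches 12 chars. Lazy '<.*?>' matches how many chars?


Greedy '<.*>' tries to match as MUCH as possible.
Lazy '<.*?>' tries to match as LITTLE as possible.

String: '<bcxax><end>'
Greedy '<.*>' starts at first '<' and extends to the LAST '>': '<bcxax><end>' (12 chars)
Lazy '<.*?>' starts at first '<' and stops at the FIRST '>': '<bcxax>' (7 chars)

7


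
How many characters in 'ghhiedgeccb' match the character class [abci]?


Character class [abci] matches any of: {a, b, c, i}
Scanning string 'ghhiedgeccb' character by character:
  pos 0: 'g' -> no
  pos 1: 'h' -> no
  pos 2: 'h' -> no
  pos 3: 'i' -> MATCH
  pos 4: 'e' -> no
  pos 5: 'd' -> no
  pos 6: 'g' -> no
  pos 7: 'e' -> no
  pos 8: 'c' -> MATCH
  pos 9: 'c' -> MATCH
  pos 10: 'b' -> MATCH
Total matches: 4

4


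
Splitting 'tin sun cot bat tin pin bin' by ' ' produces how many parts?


Splitting by ' ' breaks the string at each occurrence of the separator.
Text: 'tin sun cot bat tin pin bin'
Parts after split:
  Part 1: 'tin'
  Part 2: 'sun'
  Part 3: 'cot'
  Part 4: 'bat'
  Part 5: 'tin'
  Part 6: 'pin'
  Part 7: 'bin'
Total parts: 7

7


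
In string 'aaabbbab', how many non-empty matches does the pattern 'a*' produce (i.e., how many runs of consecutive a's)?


Pattern 'a*' matches zero or more a's. We want non-empty runs of consecutive a's.
String: 'aaabbbab'
Walking through the string to find runs of a's:
  Run 1: positions 0-2 -> 'aaa'
  Run 2: positions 6-6 -> 'a'
Non-empty runs found: ['aaa', 'a']
Count: 2

2
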